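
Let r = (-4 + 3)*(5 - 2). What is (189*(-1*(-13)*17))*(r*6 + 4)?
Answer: -584766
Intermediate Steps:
r = -3 (r = -1*3 = -3)
(189*(-1*(-13)*17))*(r*6 + 4) = (189*(-1*(-13)*17))*(-3*6 + 4) = (189*(13*17))*(-18 + 4) = (189*221)*(-14) = 41769*(-14) = -584766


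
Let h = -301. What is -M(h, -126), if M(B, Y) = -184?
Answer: 184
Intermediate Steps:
-M(h, -126) = -1*(-184) = 184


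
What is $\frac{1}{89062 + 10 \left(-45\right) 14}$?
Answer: $\frac{1}{82762} \approx 1.2083 \cdot 10^{-5}$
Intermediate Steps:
$\frac{1}{89062 + 10 \left(-45\right) 14} = \frac{1}{89062 - 6300} = \frac{1}{82762}$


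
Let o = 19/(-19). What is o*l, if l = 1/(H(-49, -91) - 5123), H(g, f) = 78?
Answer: 1/5045 ≈ 0.00019822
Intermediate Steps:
o = -1 (o = 19*(-1/19) = -1)
l = -1/5045 (l = 1/(78 - 5123) = 1/(-5045) = -1/5045 ≈ -0.00019822)
o*l = -1*(-1/5045) = 1/5045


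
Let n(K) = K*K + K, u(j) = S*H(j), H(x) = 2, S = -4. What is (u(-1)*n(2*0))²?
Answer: 0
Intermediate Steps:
u(j) = -8 (u(j) = -4*2 = -8)
n(K) = K + K² (n(K) = K² + K = K + K²)
(u(-1)*n(2*0))² = (-8*2*0*(1 + 2*0))² = (-0*(1 + 0))² = (-0)² = (-8*0)² = 0² = 0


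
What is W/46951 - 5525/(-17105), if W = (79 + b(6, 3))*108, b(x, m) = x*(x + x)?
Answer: 107670523/160619371 ≈ 0.67035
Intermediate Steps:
b(x, m) = 2*x**2 (b(x, m) = x*(2*x) = 2*x**2)
W = 16308 (W = (79 + 2*6**2)*108 = (79 + 2*36)*108 = (79 + 72)*108 = 151*108 = 16308)
W/46951 - 5525/(-17105) = 16308/46951 - 5525/(-17105) = 16308*(1/46951) - 5525*(-1/17105) = 16308/46951 + 1105/3421 = 107670523/160619371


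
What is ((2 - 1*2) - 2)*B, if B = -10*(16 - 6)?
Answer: 200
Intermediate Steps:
B = -100 (B = -10*10 = -100)
((2 - 1*2) - 2)*B = ((2 - 1*2) - 2)*(-100) = ((2 - 2) - 2)*(-100) = (0 - 2)*(-100) = -2*(-100) = 200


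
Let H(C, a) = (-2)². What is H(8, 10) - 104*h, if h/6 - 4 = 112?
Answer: -72380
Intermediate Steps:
H(C, a) = 4
h = 696 (h = 24 + 6*112 = 24 + 672 = 696)
H(8, 10) - 104*h = 4 - 104*696 = 4 - 72384 = -72380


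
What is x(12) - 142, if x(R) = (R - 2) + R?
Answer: -120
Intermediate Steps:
x(R) = -2 + 2*R (x(R) = (-2 + R) + R = -2 + 2*R)
x(12) - 142 = (-2 + 2*12) - 142 = (-2 + 24) - 142 = 22 - 142 = -120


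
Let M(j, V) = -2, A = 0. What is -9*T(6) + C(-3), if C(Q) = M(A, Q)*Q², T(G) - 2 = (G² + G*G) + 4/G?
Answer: -690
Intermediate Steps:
T(G) = 2 + 2*G² + 4/G (T(G) = 2 + ((G² + G*G) + 4/G) = 2 + ((G² + G²) + 4/G) = 2 + (2*G² + 4/G) = 2 + 2*G² + 4/G)
C(Q) = -2*Q²
-9*T(6) + C(-3) = -9*(2 + 2*6² + 4/6) - 2*(-3)² = -9*(2 + 2*36 + 4*(⅙)) - 2*9 = -9*(2 + 72 + ⅔) - 18 = -9*224/3 - 18 = -672 - 18 = -690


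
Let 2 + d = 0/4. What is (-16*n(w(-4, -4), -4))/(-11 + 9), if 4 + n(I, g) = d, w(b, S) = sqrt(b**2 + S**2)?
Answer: -48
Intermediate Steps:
d = -2 (d = -2 + 0/4 = -2 + 0*(1/4) = -2 + 0 = -2)
w(b, S) = sqrt(S**2 + b**2)
n(I, g) = -6 (n(I, g) = -4 - 2 = -6)
(-16*n(w(-4, -4), -4))/(-11 + 9) = (-16*(-6))/(-11 + 9) = 96/(-2) = 96*(-1/2) = -48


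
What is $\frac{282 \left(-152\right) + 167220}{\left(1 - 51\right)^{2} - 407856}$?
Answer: $- \frac{31089}{101339} \approx -0.30678$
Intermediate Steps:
$\frac{282 \left(-152\right) + 167220}{\left(1 - 51\right)^{2} - 407856} = \frac{-42864 + 167220}{\left(-50\right)^{2} - 407856} = \frac{124356}{2500 - 407856} = \frac{124356}{-405356} = 124356 \left(- \frac{1}{405356}\right) = - \frac{31089}{101339}$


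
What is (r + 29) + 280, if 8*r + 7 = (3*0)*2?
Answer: 2465/8 ≈ 308.13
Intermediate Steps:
r = -7/8 (r = -7/8 + ((3*0)*2)/8 = -7/8 + (0*2)/8 = -7/8 + (1/8)*0 = -7/8 + 0 = -7/8 ≈ -0.87500)
(r + 29) + 280 = (-7/8 + 29) + 280 = 225/8 + 280 = 2465/8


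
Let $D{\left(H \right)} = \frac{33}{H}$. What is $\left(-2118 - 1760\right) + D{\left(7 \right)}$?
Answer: $- \frac{27113}{7} \approx -3873.3$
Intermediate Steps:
$\left(-2118 - 1760\right) + D{\left(7 \right)} = \left(-2118 - 1760\right) + \frac{33}{7} = -3878 + 33 \cdot \frac{1}{7} = -3878 + \frac{33}{7} = - \frac{27113}{7}$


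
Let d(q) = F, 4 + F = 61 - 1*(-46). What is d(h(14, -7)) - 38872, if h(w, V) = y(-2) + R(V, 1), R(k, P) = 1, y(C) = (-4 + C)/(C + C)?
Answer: -38769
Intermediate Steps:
y(C) = (-4 + C)/(2*C) (y(C) = (-4 + C)/((2*C)) = (-4 + C)*(1/(2*C)) = (-4 + C)/(2*C))
h(w, V) = 5/2 (h(w, V) = (1/2)*(-4 - 2)/(-2) + 1 = (1/2)*(-1/2)*(-6) + 1 = 3/2 + 1 = 5/2)
F = 103 (F = -4 + (61 - 1*(-46)) = -4 + (61 + 46) = -4 + 107 = 103)
d(q) = 103
d(h(14, -7)) - 38872 = 103 - 38872 = -38769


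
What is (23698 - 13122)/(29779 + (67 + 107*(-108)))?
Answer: 5288/9145 ≈ 0.57824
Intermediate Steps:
(23698 - 13122)/(29779 + (67 + 107*(-108))) = 10576/(29779 + (67 - 11556)) = 10576/(29779 - 11489) = 10576/18290 = 10576*(1/18290) = 5288/9145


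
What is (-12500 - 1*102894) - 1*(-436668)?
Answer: 321274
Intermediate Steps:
(-12500 - 1*102894) - 1*(-436668) = (-12500 - 102894) + 436668 = -115394 + 436668 = 321274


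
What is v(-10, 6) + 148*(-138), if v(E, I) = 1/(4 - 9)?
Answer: -102121/5 ≈ -20424.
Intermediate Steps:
v(E, I) = -⅕ (v(E, I) = 1/(-5) = -⅕)
v(-10, 6) + 148*(-138) = -⅕ + 148*(-138) = -⅕ - 20424 = -102121/5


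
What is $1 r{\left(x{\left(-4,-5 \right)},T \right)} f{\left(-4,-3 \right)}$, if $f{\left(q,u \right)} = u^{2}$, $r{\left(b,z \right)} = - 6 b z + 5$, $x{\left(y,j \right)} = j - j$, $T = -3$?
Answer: $45$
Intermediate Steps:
$x{\left(y,j \right)} = 0$
$r{\left(b,z \right)} = 5 - 6 b z$ ($r{\left(b,z \right)} = - 6 b z + 5 = 5 - 6 b z$)
$1 r{\left(x{\left(-4,-5 \right)},T \right)} f{\left(-4,-3 \right)} = 1 \left(5 - 0 \left(-3\right)\right) \left(-3\right)^{2} = 1 \left(5 + 0\right) 9 = 1 \cdot 5 \cdot 9 = 5 \cdot 9 = 45$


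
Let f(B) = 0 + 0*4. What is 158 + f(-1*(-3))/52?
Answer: 158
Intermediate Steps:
f(B) = 0 (f(B) = 0 + 0 = 0)
158 + f(-1*(-3))/52 = 158 + 0/52 = 158 + 0*(1/52) = 158 + 0 = 158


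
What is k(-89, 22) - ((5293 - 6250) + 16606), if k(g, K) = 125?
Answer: -15524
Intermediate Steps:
k(-89, 22) - ((5293 - 6250) + 16606) = 125 - ((5293 - 6250) + 16606) = 125 - (-957 + 16606) = 125 - 1*15649 = 125 - 15649 = -15524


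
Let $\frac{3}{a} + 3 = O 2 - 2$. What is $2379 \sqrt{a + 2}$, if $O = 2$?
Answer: $2379 i \approx 2379.0 i$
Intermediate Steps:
$a = -3$ ($a = \frac{3}{-3 + \left(2 \cdot 2 - 2\right)} = \frac{3}{-3 + \left(4 - 2\right)} = \frac{3}{-3 + 2} = \frac{3}{-1} = 3 \left(-1\right) = -3$)
$2379 \sqrt{a + 2} = 2379 \sqrt{-3 + 2} = 2379 \sqrt{-1} = 2379 i$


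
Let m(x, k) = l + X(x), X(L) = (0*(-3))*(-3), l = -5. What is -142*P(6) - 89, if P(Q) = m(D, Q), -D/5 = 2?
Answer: 621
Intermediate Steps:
D = -10 (D = -5*2 = -10)
X(L) = 0 (X(L) = 0*(-3) = 0)
m(x, k) = -5 (m(x, k) = -5 + 0 = -5)
P(Q) = -5
-142*P(6) - 89 = -142*(-5) - 89 = 710 - 89 = 621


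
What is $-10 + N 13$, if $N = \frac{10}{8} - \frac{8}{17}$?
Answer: $\frac{9}{68} \approx 0.13235$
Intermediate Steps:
$N = \frac{53}{68}$ ($N = 10 \cdot \frac{1}{8} - \frac{8}{17} = \frac{5}{4} - \frac{8}{17} = \frac{53}{68} \approx 0.77941$)
$-10 + N 13 = -10 + \frac{53}{68} \cdot 13 = -10 + \frac{689}{68} = \frac{9}{68}$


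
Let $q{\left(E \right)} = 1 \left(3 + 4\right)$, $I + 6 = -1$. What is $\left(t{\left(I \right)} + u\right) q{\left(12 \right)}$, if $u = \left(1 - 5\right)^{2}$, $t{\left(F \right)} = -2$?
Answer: $98$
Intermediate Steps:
$I = -7$ ($I = -6 - 1 = -7$)
$u = 16$ ($u = \left(-4\right)^{2} = 16$)
$q{\left(E \right)} = 7$ ($q{\left(E \right)} = 1 \cdot 7 = 7$)
$\left(t{\left(I \right)} + u\right) q{\left(12 \right)} = \left(-2 + 16\right) 7 = 14 \cdot 7 = 98$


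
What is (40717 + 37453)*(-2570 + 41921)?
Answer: 3076067670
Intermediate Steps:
(40717 + 37453)*(-2570 + 41921) = 78170*39351 = 3076067670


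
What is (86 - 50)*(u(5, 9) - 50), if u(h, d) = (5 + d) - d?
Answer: -1620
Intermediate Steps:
u(h, d) = 5
(86 - 50)*(u(5, 9) - 50) = (86 - 50)*(5 - 50) = 36*(-45) = -1620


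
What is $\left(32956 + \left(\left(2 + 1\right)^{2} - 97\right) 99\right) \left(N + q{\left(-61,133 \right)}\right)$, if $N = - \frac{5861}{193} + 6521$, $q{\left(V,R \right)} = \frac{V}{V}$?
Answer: $\frac{30374943940}{193} \approx 1.5738 \cdot 10^{8}$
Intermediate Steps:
$q{\left(V,R \right)} = 1$
$N = \frac{1252692}{193}$ ($N = \left(-5861\right) \frac{1}{193} + 6521 = - \frac{5861}{193} + 6521 = \frac{1252692}{193} \approx 6490.6$)
$\left(32956 + \left(\left(2 + 1\right)^{2} - 97\right) 99\right) \left(N + q{\left(-61,133 \right)}\right) = \left(32956 + \left(\left(2 + 1\right)^{2} - 97\right) 99\right) \left(\frac{1252692}{193} + 1\right) = \left(32956 + \left(3^{2} - 97\right) 99\right) \frac{1252885}{193} = \left(32956 + \left(9 - 97\right) 99\right) \frac{1252885}{193} = \left(32956 - 8712\right) \frac{1252885}{193} = 24244 \cdot \frac{1252885}{193} = \frac{30374943940}{193}$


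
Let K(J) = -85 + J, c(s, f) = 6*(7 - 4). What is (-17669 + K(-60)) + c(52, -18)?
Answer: -17796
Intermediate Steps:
c(s, f) = 18 (c(s, f) = 6*3 = 18)
(-17669 + K(-60)) + c(52, -18) = (-17669 + (-85 - 60)) + 18 = (-17669 - 145) + 18 = -17814 + 18 = -17796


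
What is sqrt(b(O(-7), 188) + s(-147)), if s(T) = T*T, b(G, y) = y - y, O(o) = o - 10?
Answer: 147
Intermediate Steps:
O(o) = -10 + o
b(G, y) = 0
s(T) = T**2
sqrt(b(O(-7), 188) + s(-147)) = sqrt(0 + (-147)**2) = sqrt(0 + 21609) = sqrt(21609) = 147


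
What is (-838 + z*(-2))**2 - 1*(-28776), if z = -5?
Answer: 714360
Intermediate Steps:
(-838 + z*(-2))**2 - 1*(-28776) = (-838 - 5*(-2))**2 - 1*(-28776) = (-838 + 10)**2 + 28776 = (-828)**2 + 28776 = 685584 + 28776 = 714360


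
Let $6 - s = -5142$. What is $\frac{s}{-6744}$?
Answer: $- \frac{429}{562} \approx -0.76334$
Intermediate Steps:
$s = 5148$ ($s = 6 - -5142 = 6 + 5142 = 5148$)
$\frac{s}{-6744} = \frac{5148}{-6744} = 5148 \left(- \frac{1}{6744}\right) = - \frac{429}{562}$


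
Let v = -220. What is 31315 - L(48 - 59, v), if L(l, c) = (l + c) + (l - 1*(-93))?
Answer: 31464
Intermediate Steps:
L(l, c) = 93 + c + 2*l (L(l, c) = (c + l) + (l + 93) = (c + l) + (93 + l) = 93 + c + 2*l)
31315 - L(48 - 59, v) = 31315 - (93 - 220 + 2*(48 - 59)) = 31315 - (93 - 220 + 2*(-11)) = 31315 - (93 - 220 - 22) = 31315 - 1*(-149) = 31315 + 149 = 31464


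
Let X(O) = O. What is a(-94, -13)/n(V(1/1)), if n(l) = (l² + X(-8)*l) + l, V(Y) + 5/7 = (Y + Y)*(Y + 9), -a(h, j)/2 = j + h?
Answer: 5243/5805 ≈ 0.90319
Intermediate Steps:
a(h, j) = -2*h - 2*j (a(h, j) = -2*(j + h) = -2*(h + j) = -2*h - 2*j)
V(Y) = -5/7 + 2*Y*(9 + Y) (V(Y) = -5/7 + (Y + Y)*(Y + 9) = -5/7 + (2*Y)*(9 + Y) = -5/7 + 2*Y*(9 + Y))
n(l) = l² - 7*l (n(l) = (l² - 8*l) + l = l² - 7*l)
a(-94, -13)/n(V(1/1)) = (-2*(-94) - 2*(-13))/(((-5/7 + 2*(1/1)² + 18/1)*(-7 + (-5/7 + 2*(1/1)² + 18/1)))) = (188 + 26)/(((-5/7 + 2*1² + 18*1)*(-7 + (-5/7 + 2*1² + 18*1)))) = 214/(((-5/7 + 2*1 + 18)*(-7 + (-5/7 + 2*1 + 18)))) = 214/(((-5/7 + 2 + 18)*(-7 + (-5/7 + 2 + 18)))) = 214/((135*(-7 + 135/7)/7)) = 214/(((135/7)*(86/7))) = 214/(11610/49) = 214*(49/11610) = 5243/5805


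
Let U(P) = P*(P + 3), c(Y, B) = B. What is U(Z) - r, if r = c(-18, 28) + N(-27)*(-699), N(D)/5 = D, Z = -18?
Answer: -94123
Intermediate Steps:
N(D) = 5*D
r = 94393 (r = 28 + (5*(-27))*(-699) = 28 - 135*(-699) = 28 + 94365 = 94393)
U(P) = P*(3 + P)
U(Z) - r = -18*(3 - 18) - 1*94393 = -18*(-15) - 94393 = 270 - 94393 = -94123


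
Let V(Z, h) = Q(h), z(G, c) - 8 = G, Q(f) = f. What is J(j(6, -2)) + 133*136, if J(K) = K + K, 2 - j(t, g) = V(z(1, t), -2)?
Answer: 18096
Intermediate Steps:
z(G, c) = 8 + G
V(Z, h) = h
j(t, g) = 4 (j(t, g) = 2 - 1*(-2) = 2 + 2 = 4)
J(K) = 2*K
J(j(6, -2)) + 133*136 = 2*4 + 133*136 = 8 + 18088 = 18096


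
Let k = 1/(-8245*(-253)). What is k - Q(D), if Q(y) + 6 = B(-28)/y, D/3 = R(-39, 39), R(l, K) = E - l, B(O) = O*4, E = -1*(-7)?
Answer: 42626653/6257955 ≈ 6.8116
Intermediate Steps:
E = 7
k = 1/2085985 ≈ 4.7939e-7
B(O) = 4*O
R(l, K) = 7 - l
D = 138 (D = 3*(7 - 1*(-39)) = 3*(7 + 39) = 3*46 = 138)
Q(y) = -6 - 112/y (Q(y) = -6 + (4*(-28))/y = -6 - 112/y)
k - Q(D) = 1/2085985 - (-6 - 112/138) = 1/2085985 - (-6 - 112*1/138) = 1/2085985 - (-6 - 56/69) = 1/2085985 - 1*(-470/69) = 1/2085985 + 470/69 = 42626653/6257955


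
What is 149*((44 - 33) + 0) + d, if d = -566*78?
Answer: -42509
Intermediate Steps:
d = -44148
149*((44 - 33) + 0) + d = 149*((44 - 33) + 0) - 44148 = 149*(11 + 0) - 44148 = 149*11 - 44148 = 1639 - 44148 = -42509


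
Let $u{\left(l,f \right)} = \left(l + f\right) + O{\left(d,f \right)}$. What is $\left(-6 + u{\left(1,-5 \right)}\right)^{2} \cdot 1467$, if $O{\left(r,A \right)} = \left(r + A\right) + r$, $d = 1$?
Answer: $247923$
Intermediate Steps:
$O{\left(r,A \right)} = A + 2 r$ ($O{\left(r,A \right)} = \left(A + r\right) + r = A + 2 r$)
$u{\left(l,f \right)} = 2 + l + 2 f$ ($u{\left(l,f \right)} = \left(l + f\right) + \left(f + 2 \cdot 1\right) = \left(f + l\right) + \left(f + 2\right) = \left(f + l\right) + \left(2 + f\right) = 2 + l + 2 f$)
$\left(-6 + u{\left(1,-5 \right)}\right)^{2} \cdot 1467 = \left(-6 + \left(2 + 1 + 2 \left(-5\right)\right)\right)^{2} \cdot 1467 = \left(-6 + \left(2 + 1 - 10\right)\right)^{2} \cdot 1467 = \left(-6 - 7\right)^{2} \cdot 1467 = \left(-13\right)^{2} \cdot 1467 = 169 \cdot 1467 = 247923$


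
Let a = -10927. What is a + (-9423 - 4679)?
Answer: -25029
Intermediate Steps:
a + (-9423 - 4679) = -10927 + (-9423 - 4679) = -10927 - 14102 = -25029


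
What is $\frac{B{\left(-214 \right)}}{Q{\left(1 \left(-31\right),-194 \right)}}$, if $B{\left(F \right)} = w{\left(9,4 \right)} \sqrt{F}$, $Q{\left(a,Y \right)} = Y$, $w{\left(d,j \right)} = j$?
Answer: $- \frac{2 i \sqrt{214}}{97} \approx - 0.30162 i$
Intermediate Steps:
$B{\left(F \right)} = 4 \sqrt{F}$
$\frac{B{\left(-214 \right)}}{Q{\left(1 \left(-31\right),-194 \right)}} = \frac{4 \sqrt{-214}}{-194} = 4 i \sqrt{214} \left(- \frac{1}{194}\right) = - \frac{2 i \sqrt{214}}{97}$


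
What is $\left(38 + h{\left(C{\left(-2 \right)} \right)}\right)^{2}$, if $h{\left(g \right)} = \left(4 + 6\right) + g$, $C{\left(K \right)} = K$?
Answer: $2116$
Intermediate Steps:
$h{\left(g \right)} = 10 + g$
$\left(38 + h{\left(C{\left(-2 \right)} \right)}\right)^{2} = \left(38 + \left(10 - 2\right)\right)^{2} = \left(38 + 8\right)^{2} = 46^{2} = 2116$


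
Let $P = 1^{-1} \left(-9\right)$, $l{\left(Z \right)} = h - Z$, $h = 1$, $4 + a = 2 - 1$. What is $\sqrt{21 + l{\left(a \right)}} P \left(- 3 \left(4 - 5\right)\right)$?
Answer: $-135$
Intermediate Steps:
$a = -3$ ($a = -4 + \left(2 - 1\right) = -4 + 1 = -3$)
$l{\left(Z \right)} = 1 - Z$
$P = -9$ ($P = 1 \left(-9\right) = -9$)
$\sqrt{21 + l{\left(a \right)}} P \left(- 3 \left(4 - 5\right)\right) = \sqrt{21 + \left(1 - -3\right)} \left(-9\right) \left(- 3 \left(4 - 5\right)\right) = \sqrt{21 + \left(1 + 3\right)} \left(-9\right) \left(\left(-3\right) \left(-1\right)\right) = \sqrt{21 + 4} \left(-9\right) 3 = \sqrt{25} \left(-9\right) 3 = 5 \left(-9\right) 3 = \left(-45\right) 3 = -135$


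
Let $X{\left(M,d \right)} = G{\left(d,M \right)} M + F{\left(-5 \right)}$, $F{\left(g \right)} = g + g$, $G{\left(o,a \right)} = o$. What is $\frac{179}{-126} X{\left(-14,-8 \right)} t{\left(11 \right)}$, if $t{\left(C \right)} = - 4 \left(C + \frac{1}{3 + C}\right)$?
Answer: $\frac{943330}{147} \approx 6417.2$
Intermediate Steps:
$F{\left(g \right)} = 2 g$
$X{\left(M,d \right)} = -10 + M d$ ($X{\left(M,d \right)} = d M + 2 \left(-5\right) = M d - 10 = -10 + M d$)
$t{\left(C \right)} = - 4 C - \frac{4}{3 + C}$
$\frac{179}{-126} X{\left(-14,-8 \right)} t{\left(11 \right)} = \frac{179}{-126} \left(-10 - -112\right) \frac{4 \left(-1 - 11^{2} - 33\right)}{3 + 11} = 179 \left(- \frac{1}{126}\right) \left(-10 + 112\right) \frac{4 \left(-1 - 121 - 33\right)}{14} = \left(- \frac{179}{126}\right) 102 \cdot 4 \cdot \frac{1}{14} \left(-1 - 121 - 33\right) = - \frac{3043 \cdot 4 \cdot \frac{1}{14} \left(-155\right)}{21} = \left(- \frac{3043}{21}\right) \left(- \frac{310}{7}\right) = \frac{943330}{147}$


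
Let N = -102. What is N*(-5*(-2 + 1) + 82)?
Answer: -8874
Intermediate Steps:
N*(-5*(-2 + 1) + 82) = -102*(-5*(-2 + 1) + 82) = -102*(-5*(-1) + 82) = -102*(5 + 82) = -102*87 = -8874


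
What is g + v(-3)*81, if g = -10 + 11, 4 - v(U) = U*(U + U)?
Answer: -1133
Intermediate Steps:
v(U) = 4 - 2*U**2 (v(U) = 4 - U*(U + U) = 4 - U*2*U = 4 - 2*U**2)
g = 1
g + v(-3)*81 = 1 + (4 - 2*(-3)**2)*81 = 1 + (4 - 2*9)*81 = 1 + (4 - 18)*81 = 1 - 14*81 = 1 - 1134 = -1133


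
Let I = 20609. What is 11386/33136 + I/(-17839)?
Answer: -239892485/295556552 ≈ -0.81166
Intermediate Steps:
11386/33136 + I/(-17839) = 11386/33136 + 20609/(-17839) = 11386*(1/33136) + 20609*(-1/17839) = 5693/16568 - 20609/17839 = -239892485/295556552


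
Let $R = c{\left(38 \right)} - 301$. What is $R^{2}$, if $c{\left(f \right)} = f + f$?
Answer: $50625$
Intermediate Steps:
$c{\left(f \right)} = 2 f$
$R = -225$ ($R = 2 \cdot 38 - 301 = 76 - 301 = -225$)
$R^{2} = \left(-225\right)^{2} = 50625$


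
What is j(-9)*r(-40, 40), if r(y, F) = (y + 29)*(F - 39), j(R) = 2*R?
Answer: 198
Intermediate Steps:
r(y, F) = (-39 + F)*(29 + y) (r(y, F) = (29 + y)*(-39 + F) = (-39 + F)*(29 + y))
j(-9)*r(-40, 40) = (2*(-9))*(-1131 - 39*(-40) + 29*40 + 40*(-40)) = -18*(-1131 + 1560 + 1160 - 1600) = -18*(-11) = 198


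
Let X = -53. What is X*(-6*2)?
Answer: 636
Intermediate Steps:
X*(-6*2) = -(-318)*2 = -53*(-12) = 636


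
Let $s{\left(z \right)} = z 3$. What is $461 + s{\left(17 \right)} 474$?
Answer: $24635$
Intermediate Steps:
$s{\left(z \right)} = 3 z$
$461 + s{\left(17 \right)} 474 = 461 + 3 \cdot 17 \cdot 474 = 461 + 51 \cdot 474 = 461 + 24174 = 24635$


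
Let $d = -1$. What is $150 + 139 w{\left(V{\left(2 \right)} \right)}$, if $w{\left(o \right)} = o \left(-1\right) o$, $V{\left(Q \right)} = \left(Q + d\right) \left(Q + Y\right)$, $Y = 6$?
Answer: $-8746$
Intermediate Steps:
$V{\left(Q \right)} = \left(-1 + Q\right) \left(6 + Q\right)$ ($V{\left(Q \right)} = \left(Q - 1\right) \left(Q + 6\right) = \left(-1 + Q\right) \left(6 + Q\right)$)
$w{\left(o \right)} = - o^{2}$ ($w{\left(o \right)} = - o o = - o^{2}$)
$150 + 139 w{\left(V{\left(2 \right)} \right)} = 150 + 139 \left(- \left(-6 + 2^{2} + 5 \cdot 2\right)^{2}\right) = 150 + 139 \left(- \left(-6 + 4 + 10\right)^{2}\right) = 150 + 139 \left(- 8^{2}\right) = 150 + 139 \left(\left(-1\right) 64\right) = 150 + 139 \left(-64\right) = 150 - 8896 = -8746$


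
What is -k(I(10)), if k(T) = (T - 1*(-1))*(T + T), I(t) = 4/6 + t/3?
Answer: -40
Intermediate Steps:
I(t) = ⅔ + t/3 (I(t) = 4*(⅙) + t*(⅓) = ⅔ + t/3)
k(T) = 2*T*(1 + T) (k(T) = (T + 1)*(2*T) = (1 + T)*(2*T) = 2*T*(1 + T))
-k(I(10)) = -2*(⅔ + (⅓)*10)*(1 + (⅔ + (⅓)*10)) = -2*(⅔ + 10/3)*(1 + (⅔ + 10/3)) = -2*4*(1 + 4) = -2*4*5 = -1*40 = -40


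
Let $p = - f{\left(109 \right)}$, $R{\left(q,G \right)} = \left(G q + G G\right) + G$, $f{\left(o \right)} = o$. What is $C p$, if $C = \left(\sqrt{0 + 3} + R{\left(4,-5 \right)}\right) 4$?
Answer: $- 436 \sqrt{3} \approx -755.17$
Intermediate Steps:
$R{\left(q,G \right)} = G + G^{2} + G q$ ($R{\left(q,G \right)} = \left(G q + G^{2}\right) + G = \left(G^{2} + G q\right) + G = G + G^{2} + G q$)
$p = -109$ ($p = \left(-1\right) 109 = -109$)
$C = 4 \sqrt{3}$ ($C = \left(\sqrt{0 + 3} - 5 \left(1 - 5 + 4\right)\right) 4 = \left(\sqrt{3} - 0\right) 4 = \left(\sqrt{3} + 0\right) 4 = \sqrt{3} \cdot 4 = 4 \sqrt{3} \approx 6.9282$)
$C p = 4 \sqrt{3} \left(-109\right) = - 436 \sqrt{3}$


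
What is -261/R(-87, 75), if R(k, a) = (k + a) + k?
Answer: 29/11 ≈ 2.6364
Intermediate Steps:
R(k, a) = a + 2*k (R(k, a) = (a + k) + k = a + 2*k)
-261/R(-87, 75) = -261/(75 + 2*(-87)) = -261/(75 - 174) = -261/(-99) = -261*(-1/99) = 29/11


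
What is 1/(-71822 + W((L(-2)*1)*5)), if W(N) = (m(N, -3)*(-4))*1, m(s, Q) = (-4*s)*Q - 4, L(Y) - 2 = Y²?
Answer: -1/73246 ≈ -1.3653e-5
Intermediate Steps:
L(Y) = 2 + Y²
m(s, Q) = -4 - 4*Q*s (m(s, Q) = -4*Q*s - 4 = -4 - 4*Q*s)
W(N) = 16 - 48*N (W(N) = ((-4 - 4*(-3)*N)*(-4))*1 = ((-4 + 12*N)*(-4))*1 = (16 - 48*N)*1 = 16 - 48*N)
1/(-71822 + W((L(-2)*1)*5)) = 1/(-71822 + (16 - 48*(2 + (-2)²)*1*5)) = 1/(-71822 + (16 - 48*(2 + 4)*1*5)) = 1/(-71822 + (16 - 48*6*1*5)) = 1/(-71822 + (16 - 288*5)) = 1/(-71822 + (16 - 48*30)) = 1/(-71822 + (16 - 1440)) = 1/(-71822 - 1424) = 1/(-73246) = -1/73246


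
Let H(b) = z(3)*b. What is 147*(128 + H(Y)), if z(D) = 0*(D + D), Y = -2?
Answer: 18816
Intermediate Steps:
z(D) = 0 (z(D) = 0*(2*D) = 0)
H(b) = 0 (H(b) = 0*b = 0)
147*(128 + H(Y)) = 147*(128 + 0) = 147*128 = 18816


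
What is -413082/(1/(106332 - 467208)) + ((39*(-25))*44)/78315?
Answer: 778301674100012/5221 ≈ 1.4907e+11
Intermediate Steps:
-413082/(1/(106332 - 467208)) + ((39*(-25))*44)/78315 = -413082/(1/(-360876)) - 975*44*(1/78315) = -413082/(-1/360876) - 42900*1/78315 = -413082*(-360876) - 2860/5221 = 149071379832 - 2860/5221 = 778301674100012/5221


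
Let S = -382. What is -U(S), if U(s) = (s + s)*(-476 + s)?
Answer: -655512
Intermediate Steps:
U(s) = 2*s*(-476 + s) (U(s) = (2*s)*(-476 + s) = 2*s*(-476 + s))
-U(S) = -2*(-382)*(-476 - 382) = -2*(-382)*(-858) = -1*655512 = -655512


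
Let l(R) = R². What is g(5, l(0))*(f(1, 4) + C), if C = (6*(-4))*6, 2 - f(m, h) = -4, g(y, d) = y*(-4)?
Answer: 2760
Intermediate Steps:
g(y, d) = -4*y
f(m, h) = 6 (f(m, h) = 2 - 1*(-4) = 2 + 4 = 6)
C = -144 (C = -24*6 = -144)
g(5, l(0))*(f(1, 4) + C) = (-4*5)*(6 - 144) = -20*(-138) = 2760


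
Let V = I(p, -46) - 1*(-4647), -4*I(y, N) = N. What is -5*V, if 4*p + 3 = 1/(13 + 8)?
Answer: -46585/2 ≈ -23293.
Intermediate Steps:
p = -31/42 (p = -3/4 + 1/(4*(13 + 8)) = -3/4 + (1/4)/21 = -3/4 + (1/4)*(1/21) = -3/4 + 1/84 = -31/42 ≈ -0.73810)
I(y, N) = -N/4
V = 9317/2 (V = -1/4*(-46) - 1*(-4647) = 23/2 + 4647 = 9317/2 ≈ 4658.5)
-5*V = -5*9317/2 = -46585/2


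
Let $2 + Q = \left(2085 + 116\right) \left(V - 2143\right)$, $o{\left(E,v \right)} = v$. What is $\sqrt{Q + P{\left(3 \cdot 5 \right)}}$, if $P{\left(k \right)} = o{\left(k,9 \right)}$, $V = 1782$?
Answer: $i \sqrt{794554} \approx 891.38 i$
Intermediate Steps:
$Q = -794563$ ($Q = -2 + \left(2085 + 116\right) \left(1782 - 2143\right) = -2 + 2201 \left(-361\right) = -2 - 794561 = -794563$)
$P{\left(k \right)} = 9$
$\sqrt{Q + P{\left(3 \cdot 5 \right)}} = \sqrt{-794563 + 9} = \sqrt{-794554} = i \sqrt{794554}$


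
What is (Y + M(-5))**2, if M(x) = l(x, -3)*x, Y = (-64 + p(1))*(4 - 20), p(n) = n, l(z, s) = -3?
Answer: 1046529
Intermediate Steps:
Y = 1008 (Y = (-64 + 1)*(4 - 20) = -63*(-16) = 1008)
M(x) = -3*x
(Y + M(-5))**2 = (1008 - 3*(-5))**2 = (1008 + 15)**2 = 1023**2 = 1046529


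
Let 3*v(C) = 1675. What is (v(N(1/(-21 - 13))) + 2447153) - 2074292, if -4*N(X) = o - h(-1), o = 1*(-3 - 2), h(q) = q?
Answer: 1120258/3 ≈ 3.7342e+5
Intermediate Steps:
o = -5 (o = 1*(-5) = -5)
N(X) = 1 (N(X) = -(-5 - 1*(-1))/4 = -(-5 + 1)/4 = -¼*(-4) = 1)
v(C) = 1675/3 (v(C) = (⅓)*1675 = 1675/3)
(v(N(1/(-21 - 13))) + 2447153) - 2074292 = (1675/3 + 2447153) - 2074292 = 7343134/3 - 2074292 = 1120258/3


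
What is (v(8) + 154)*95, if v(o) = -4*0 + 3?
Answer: 14915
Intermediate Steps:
v(o) = 3 (v(o) = 0 + 3 = 3)
(v(8) + 154)*95 = (3 + 154)*95 = 157*95 = 14915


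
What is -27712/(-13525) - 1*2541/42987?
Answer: 55089939/27685675 ≈ 1.9898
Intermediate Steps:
-27712/(-13525) - 1*2541/42987 = -27712*(-1/13525) - 2541*1/42987 = 27712/13525 - 121/2047 = 55089939/27685675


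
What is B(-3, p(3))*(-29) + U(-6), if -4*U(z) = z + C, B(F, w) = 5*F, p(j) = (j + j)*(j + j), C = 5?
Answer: 1741/4 ≈ 435.25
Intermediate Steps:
p(j) = 4*j**2 (p(j) = (2*j)*(2*j) = 4*j**2)
U(z) = -5/4 - z/4 (U(z) = -(z + 5)/4 = -(5 + z)/4 = -5/4 - z/4)
B(-3, p(3))*(-29) + U(-6) = (5*(-3))*(-29) + (-5/4 - 1/4*(-6)) = -15*(-29) + (-5/4 + 3/2) = 435 + 1/4 = 1741/4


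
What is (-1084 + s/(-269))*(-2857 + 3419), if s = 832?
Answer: -164344536/269 ≈ -6.1095e+5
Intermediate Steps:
(-1084 + s/(-269))*(-2857 + 3419) = (-1084 + 832/(-269))*(-2857 + 3419) = (-1084 + 832*(-1/269))*562 = (-1084 - 832/269)*562 = -292428/269*562 = -164344536/269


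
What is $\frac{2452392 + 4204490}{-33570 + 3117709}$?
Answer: $\frac{6656882}{3084139} \approx 2.1584$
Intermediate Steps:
$\frac{2452392 + 4204490}{-33570 + 3117709} = \frac{6656882}{3084139}$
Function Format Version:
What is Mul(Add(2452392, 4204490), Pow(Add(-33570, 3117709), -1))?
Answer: Rational(6656882, 3084139) ≈ 2.1584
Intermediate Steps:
Mul(Add(2452392, 4204490), Pow(Add(-33570, 3117709), -1)) = Mul(6656882, Pow(3084139, -1)) = Mul(6656882, Rational(1, 3084139)) = Rational(6656882, 3084139)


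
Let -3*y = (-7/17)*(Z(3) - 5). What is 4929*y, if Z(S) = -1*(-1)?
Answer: -46004/17 ≈ -2706.1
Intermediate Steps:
Z(S) = 1
y = -28/51 (y = -(-7/17)*(1 - 5)/3 = -(-7*1/17)*(-4)/3 = -(-7)*(-4)/51 = -⅓*28/17 = -28/51 ≈ -0.54902)
4929*y = 4929*(-28/51) = -46004/17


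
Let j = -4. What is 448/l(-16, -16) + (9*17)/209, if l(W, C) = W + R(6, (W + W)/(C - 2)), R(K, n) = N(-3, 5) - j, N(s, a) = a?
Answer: -13223/209 ≈ -63.268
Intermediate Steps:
R(K, n) = 9 (R(K, n) = 5 - 1*(-4) = 5 + 4 = 9)
l(W, C) = 9 + W (l(W, C) = W + 9 = 9 + W)
448/l(-16, -16) + (9*17)/209 = 448/(9 - 16) + (9*17)/209 = 448/(-7) + 153*(1/209) = 448*(-1/7) + 153/209 = -64 + 153/209 = -13223/209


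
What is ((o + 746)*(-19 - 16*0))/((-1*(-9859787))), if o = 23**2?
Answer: -24225/9859787 ≈ -0.0024569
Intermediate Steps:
o = 529
((o + 746)*(-19 - 16*0))/((-1*(-9859787))) = ((529 + 746)*(-19 - 16*0))/((-1*(-9859787))) = (1275*(-19 + 0))/9859787 = (1275*(-19))*(1/9859787) = -24225*1/9859787 = -24225/9859787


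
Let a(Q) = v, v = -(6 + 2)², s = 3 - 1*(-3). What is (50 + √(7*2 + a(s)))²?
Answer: 2450 + 500*I*√2 ≈ 2450.0 + 707.11*I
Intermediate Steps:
s = 6 (s = 3 + 3 = 6)
v = -64 (v = -1*8² = -1*64 = -64)
a(Q) = -64
(50 + √(7*2 + a(s)))² = (50 + √(7*2 - 64))² = (50 + √(14 - 64))² = (50 + √(-50))² = (50 + 5*I*√2)²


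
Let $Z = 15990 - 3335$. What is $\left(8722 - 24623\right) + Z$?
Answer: $-3246$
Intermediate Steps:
$Z = 12655$ ($Z = 15990 - 3335 = 12655$)
$\left(8722 - 24623\right) + Z = \left(8722 - 24623\right) + 12655 = -15901 + 12655 = -3246$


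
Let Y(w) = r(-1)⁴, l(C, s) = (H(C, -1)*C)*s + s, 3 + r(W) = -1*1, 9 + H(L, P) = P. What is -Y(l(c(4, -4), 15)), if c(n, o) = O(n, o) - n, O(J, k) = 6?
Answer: -256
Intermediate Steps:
H(L, P) = -9 + P
r(W) = -4 (r(W) = -3 - 1*1 = -3 - 1 = -4)
c(n, o) = 6 - n
l(C, s) = s - 10*C*s (l(C, s) = ((-9 - 1)*C)*s + s = (-10*C)*s + s = -10*C*s + s = s - 10*C*s)
Y(w) = 256 (Y(w) = (-4)⁴ = 256)
-Y(l(c(4, -4), 15)) = -1*256 = -256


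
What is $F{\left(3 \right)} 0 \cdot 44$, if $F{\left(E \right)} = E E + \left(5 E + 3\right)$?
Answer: $0$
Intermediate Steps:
$F{\left(E \right)} = 3 + E^{2} + 5 E$ ($F{\left(E \right)} = E^{2} + \left(3 + 5 E\right) = 3 + E^{2} + 5 E$)
$F{\left(3 \right)} 0 \cdot 44 = \left(3 + 3^{2} + 5 \cdot 3\right) 0 \cdot 44 = \left(3 + 9 + 15\right) 0 \cdot 44 = 27 \cdot 0 \cdot 44 = 0 \cdot 44 = 0$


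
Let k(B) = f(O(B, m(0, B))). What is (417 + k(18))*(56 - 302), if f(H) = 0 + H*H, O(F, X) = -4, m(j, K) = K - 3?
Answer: -106518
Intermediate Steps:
m(j, K) = -3 + K
f(H) = H² (f(H) = 0 + H² = H²)
k(B) = 16 (k(B) = (-4)² = 16)
(417 + k(18))*(56 - 302) = (417 + 16)*(56 - 302) = 433*(-246) = -106518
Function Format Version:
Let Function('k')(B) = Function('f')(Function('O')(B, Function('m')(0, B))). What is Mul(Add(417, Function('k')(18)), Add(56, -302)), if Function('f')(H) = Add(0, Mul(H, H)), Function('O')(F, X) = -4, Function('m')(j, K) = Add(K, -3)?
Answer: -106518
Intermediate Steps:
Function('m')(j, K) = Add(-3, K)
Function('f')(H) = Pow(H, 2) (Function('f')(H) = Add(0, Pow(H, 2)) = Pow(H, 2))
Function('k')(B) = 16 (Function('k')(B) = Pow(-4, 2) = 16)
Mul(Add(417, Function('k')(18)), Add(56, -302)) = Mul(Add(417, 16), Add(56, -302)) = Mul(433, -246) = -106518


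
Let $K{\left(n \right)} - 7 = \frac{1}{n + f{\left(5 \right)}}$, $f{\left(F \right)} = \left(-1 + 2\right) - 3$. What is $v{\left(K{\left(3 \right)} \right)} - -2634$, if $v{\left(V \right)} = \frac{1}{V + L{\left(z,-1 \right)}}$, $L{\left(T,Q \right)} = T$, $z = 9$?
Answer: $\frac{44779}{17} \approx 2634.1$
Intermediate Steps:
$f{\left(F \right)} = -2$ ($f{\left(F \right)} = 1 - 3 = -2$)
$K{\left(n \right)} = 7 + \frac{1}{-2 + n}$ ($K{\left(n \right)} = 7 + \frac{1}{n - 2} = 7 + \frac{1}{-2 + n}$)
$v{\left(V \right)} = \frac{1}{9 + V}$ ($v{\left(V \right)} = \frac{1}{V + 9} = \frac{1}{9 + V}$)
$v{\left(K{\left(3 \right)} \right)} - -2634 = \frac{1}{9 + \frac{-13 + 7 \cdot 3}{-2 + 3}} - -2634 = \frac{1}{9 + \frac{-13 + 21}{1}} + 2634 = \frac{1}{9 + 1 \cdot 8} + 2634 = \frac{1}{9 + 8} + 2634 = \frac{1}{17} + 2634 = \frac{44779}{17}$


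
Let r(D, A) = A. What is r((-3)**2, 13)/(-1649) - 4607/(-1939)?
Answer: 7571736/3197411 ≈ 2.3681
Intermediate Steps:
r((-3)**2, 13)/(-1649) - 4607/(-1939) = 13/(-1649) - 4607/(-1939) = 13*(-1/1649) - 4607*(-1/1939) = -13/1649 + 4607/1939 = 7571736/3197411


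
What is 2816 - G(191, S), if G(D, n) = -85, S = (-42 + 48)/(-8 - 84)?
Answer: 2901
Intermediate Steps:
S = -3/46 (S = 6/(-92) = 6*(-1/92) = -3/46 ≈ -0.065217)
2816 - G(191, S) = 2816 - 1*(-85) = 2816 + 85 = 2901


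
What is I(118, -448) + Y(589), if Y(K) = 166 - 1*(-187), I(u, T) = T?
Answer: -95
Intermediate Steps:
Y(K) = 353 (Y(K) = 166 + 187 = 353)
I(118, -448) + Y(589) = -448 + 353 = -95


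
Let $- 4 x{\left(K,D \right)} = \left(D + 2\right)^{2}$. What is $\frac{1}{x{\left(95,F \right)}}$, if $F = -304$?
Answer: $- \frac{1}{22801} \approx -4.3858 \cdot 10^{-5}$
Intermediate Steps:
$x{\left(K,D \right)} = - \frac{\left(2 + D\right)^{2}}{4}$ ($x{\left(K,D \right)} = - \frac{\left(D + 2\right)^{2}}{4} = - \frac{\left(2 + D\right)^{2}}{4}$)
$\frac{1}{x{\left(95,F \right)}} = \frac{1}{\left(- \frac{1}{4}\right) \left(2 - 304\right)^{2}} = \frac{1}{\left(- \frac{1}{4}\right) \left(-302\right)^{2}} = \frac{1}{\left(- \frac{1}{4}\right) 91204} = \frac{1}{-22801} = - \frac{1}{22801}$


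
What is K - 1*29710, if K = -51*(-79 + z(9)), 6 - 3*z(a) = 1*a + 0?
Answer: -25630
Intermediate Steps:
z(a) = 2 - a/3 (z(a) = 2 - (1*a + 0)/3 = 2 - (a + 0)/3 = 2 - a/3)
K = 4080 (K = -51*(-79 + (2 - 1/3*9)) = -51*(-79 + (2 - 3)) = -51*(-79 - 1) = -51*(-80) = 4080)
K - 1*29710 = 4080 - 1*29710 = 4080 - 29710 = -25630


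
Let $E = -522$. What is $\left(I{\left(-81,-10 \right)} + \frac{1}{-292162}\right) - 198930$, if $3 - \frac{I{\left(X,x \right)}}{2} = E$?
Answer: $- \frac{57813016561}{292162} \approx -1.9788 \cdot 10^{5}$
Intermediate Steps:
$I{\left(X,x \right)} = 1050$ ($I{\left(X,x \right)} = 6 - -1044 = 6 + 1044 = 1050$)
$\left(I{\left(-81,-10 \right)} + \frac{1}{-292162}\right) - 198930 = \left(1050 + \frac{1}{-292162}\right) - 198930 = \left(1050 - \frac{1}{292162}\right) - 198930 = \frac{306770099}{292162} - 198930 = - \frac{57813016561}{292162}$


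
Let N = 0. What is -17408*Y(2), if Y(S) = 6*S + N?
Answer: -208896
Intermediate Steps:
Y(S) = 6*S (Y(S) = 6*S + 0 = 6*S)
-17408*Y(2) = -104448*2 = -17408*12 = -208896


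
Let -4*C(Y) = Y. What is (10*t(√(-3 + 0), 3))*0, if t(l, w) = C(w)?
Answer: 0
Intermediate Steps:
C(Y) = -Y/4
t(l, w) = -w/4
(10*t(√(-3 + 0), 3))*0 = (10*(-¼*3))*0 = (10*(-¾))*0 = -15/2*0 = 0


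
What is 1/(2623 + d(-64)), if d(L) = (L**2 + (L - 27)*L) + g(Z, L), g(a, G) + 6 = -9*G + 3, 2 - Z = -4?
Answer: 1/13116 ≈ 7.6243e-5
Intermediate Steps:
Z = 6 (Z = 2 - 1*(-4) = 2 + 4 = 6)
g(a, G) = -3 - 9*G (g(a, G) = -6 + (-9*G + 3) = -6 + (3 - 9*G) = -3 - 9*G)
d(L) = -3 + L**2 - 9*L + L*(-27 + L) (d(L) = (L**2 + (L - 27)*L) + (-3 - 9*L) = (L**2 + (-27 + L)*L) + (-3 - 9*L) = (L**2 + L*(-27 + L)) + (-3 - 9*L) = -3 + L**2 - 9*L + L*(-27 + L))
1/(2623 + d(-64)) = 1/(2623 + (-3 - 36*(-64) + 2*(-64)**2)) = 1/(2623 + (-3 + 2304 + 2*4096)) = 1/(2623 + (-3 + 2304 + 8192)) = 1/(2623 + 10493) = 1/13116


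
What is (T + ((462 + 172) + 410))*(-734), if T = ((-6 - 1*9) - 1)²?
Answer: -954200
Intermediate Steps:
T = 256 (T = ((-6 - 9) - 1)² = (-15 - 1)² = (-16)² = 256)
(T + ((462 + 172) + 410))*(-734) = (256 + ((462 + 172) + 410))*(-734) = (256 + (634 + 410))*(-734) = (256 + 1044)*(-734) = 1300*(-734) = -954200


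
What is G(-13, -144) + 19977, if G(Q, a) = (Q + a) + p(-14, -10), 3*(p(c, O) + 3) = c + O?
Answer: 19809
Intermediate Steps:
p(c, O) = -3 + O/3 + c/3 (p(c, O) = -3 + (c + O)/3 = -3 + (O + c)/3 = -3 + (O/3 + c/3) = -3 + O/3 + c/3)
G(Q, a) = -11 + Q + a (G(Q, a) = (Q + a) + (-3 + (1/3)*(-10) + (1/3)*(-14)) = (Q + a) + (-3 - 10/3 - 14/3) = (Q + a) - 11 = -11 + Q + a)
G(-13, -144) + 19977 = (-11 - 13 - 144) + 19977 = -168 + 19977 = 19809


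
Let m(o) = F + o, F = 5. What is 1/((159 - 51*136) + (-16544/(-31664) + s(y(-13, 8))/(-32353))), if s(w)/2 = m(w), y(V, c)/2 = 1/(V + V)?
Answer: -832345631/5640371705573 ≈ -0.00014757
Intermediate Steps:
m(o) = 5 + o
y(V, c) = 1/V (y(V, c) = 2/(V + V) = 2/((2*V)) = 2*(1/(2*V)) = 1/V)
s(w) = 10 + 2*w (s(w) = 2*(5 + w) = 10 + 2*w)
1/((159 - 51*136) + (-16544/(-31664) + s(y(-13, 8))/(-32353))) = 1/((159 - 51*136) + (-16544/(-31664) + (10 + 2/(-13))/(-32353))) = 1/((159 - 6936) + (-16544*(-1/31664) + (10 + 2*(-1/13))*(-1/32353))) = 1/(-6777 + (1034/1979 + (10 - 2/13)*(-1/32353))) = 1/(-6777 + (1034/1979 + (128/13)*(-1/32353))) = 1/(-6777 + (1034/1979 - 128/420589)) = 1/(-6777 + 434635714/832345631) = 1/(-5640371705573/832345631) = -832345631/5640371705573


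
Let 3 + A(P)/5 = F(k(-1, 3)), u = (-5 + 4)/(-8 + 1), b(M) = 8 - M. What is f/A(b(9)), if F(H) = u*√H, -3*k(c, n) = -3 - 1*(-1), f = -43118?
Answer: 19015038/6605 + 301826*√6/6605 ≈ 2990.8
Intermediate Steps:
u = ⅐ (u = -1/(-7) = -1*(-⅐) = ⅐ ≈ 0.14286)
k(c, n) = ⅔ (k(c, n) = -(-3 - 1*(-1))/3 = -(-3 + 1)/3 = -⅓*(-2) = ⅔)
F(H) = √H/7
A(P) = -15 + 5*√6/21 (A(P) = -15 + 5*(√(⅔)/7) = -15 + 5*((√6/3)/7) = -15 + 5*(√6/21) = -15 + 5*√6/21)
f/A(b(9)) = -43118/(-15 + 5*√6/21)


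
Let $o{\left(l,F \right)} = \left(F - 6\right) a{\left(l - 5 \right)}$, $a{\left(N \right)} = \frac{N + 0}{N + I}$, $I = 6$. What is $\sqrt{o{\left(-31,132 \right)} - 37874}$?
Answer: $\frac{i \sqrt{943070}}{5} \approx 194.22 i$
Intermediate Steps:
$a{\left(N \right)} = \frac{N}{6 + N}$ ($a{\left(N \right)} = \frac{N + 0}{N + 6} = \frac{N}{6 + N}$)
$o{\left(l,F \right)} = \frac{\left(-6 + F\right) \left(-5 + l\right)}{1 + l}$ ($o{\left(l,F \right)} = \left(F - 6\right) \frac{l - 5}{6 + \left(l - 5\right)} = \left(-6 + F\right) \frac{-5 + l}{6 + \left(-5 + l\right)} = \left(-6 + F\right) \frac{-5 + l}{1 + l} = \frac{\left(-6 + F\right) \left(-5 + l\right)}{1 + l}$)
$\sqrt{o{\left(-31,132 \right)} - 37874} = \sqrt{\frac{\left(-6 + 132\right) \left(-5 - 31\right)}{1 - 31} - 37874} = \sqrt{\frac{1}{-30} \cdot 126 \left(-36\right) - 37874} = \sqrt{\left(- \frac{1}{30}\right) 126 \left(-36\right) - 37874} = \sqrt{\frac{756}{5} - 37874} = \sqrt{- \frac{188614}{5}} = \frac{i \sqrt{943070}}{5}$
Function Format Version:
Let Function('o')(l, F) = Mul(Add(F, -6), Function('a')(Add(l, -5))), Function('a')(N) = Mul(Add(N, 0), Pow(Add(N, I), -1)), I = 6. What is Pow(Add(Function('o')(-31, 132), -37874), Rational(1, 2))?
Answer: Mul(Rational(1, 5), I, Pow(943070, Rational(1, 2))) ≈ Mul(194.22, I)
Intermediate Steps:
Function('a')(N) = Mul(N, Pow(Add(6, N), -1)) (Function('a')(N) = Mul(Add(N, 0), Pow(Add(N, 6), -1)) = Mul(N, Pow(Add(6, N), -1)))
Function('o')(l, F) = Mul(Pow(Add(1, l), -1), Add(-6, F), Add(-5, l)) (Function('o')(l, F) = Mul(Add(F, -6), Mul(Add(l, -5), Pow(Add(6, Add(l, -5)), -1))) = Mul(Add(-6, F), Mul(Add(-5, l), Pow(Add(6, Add(-5, l)), -1))) = Mul(Add(-6, F), Mul(Add(-5, l), Pow(Add(1, l), -1))) = Mul(Add(-6, F), Mul(Pow(Add(1, l), -1), Add(-5, l))) = Mul(Pow(Add(1, l), -1), Add(-6, F), Add(-5, l)))
Pow(Add(Function('o')(-31, 132), -37874), Rational(1, 2)) = Pow(Add(Mul(Pow(Add(1, -31), -1), Add(-6, 132), Add(-5, -31)), -37874), Rational(1, 2)) = Pow(Add(Mul(Pow(-30, -1), 126, -36), -37874), Rational(1, 2)) = Pow(Add(Mul(Rational(-1, 30), 126, -36), -37874), Rational(1, 2)) = Pow(Add(Rational(756, 5), -37874), Rational(1, 2)) = Pow(Rational(-188614, 5), Rational(1, 2)) = Mul(Rational(1, 5), I, Pow(943070, Rational(1, 2)))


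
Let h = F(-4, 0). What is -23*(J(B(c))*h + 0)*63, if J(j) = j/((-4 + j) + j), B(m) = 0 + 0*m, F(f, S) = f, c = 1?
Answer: 0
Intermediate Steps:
h = -4
B(m) = 0 (B(m) = 0 + 0 = 0)
J(j) = j/(-4 + 2*j)
-23*(J(B(c))*h + 0)*63 = -23*(((1/2)*0/(-2 + 0))*(-4) + 0)*63 = -23*(((1/2)*0/(-2))*(-4) + 0)*63 = -23*(((1/2)*0*(-1/2))*(-4) + 0)*63 = -23*(0*(-4) + 0)*63 = -23*(0 + 0)*63 = -23*0*63 = 0*63 = 0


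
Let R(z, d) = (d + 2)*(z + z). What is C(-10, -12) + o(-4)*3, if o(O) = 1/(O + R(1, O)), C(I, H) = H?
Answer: -99/8 ≈ -12.375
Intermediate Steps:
R(z, d) = 2*z*(2 + d) (R(z, d) = (2 + d)*(2*z) = 2*z*(2 + d))
o(O) = 1/(4 + 3*O) (o(O) = 1/(O + 2*1*(2 + O)) = 1/(O + (4 + 2*O)) = 1/(4 + 3*O))
C(-10, -12) + o(-4)*3 = -12 + 3/(4 + 3*(-4)) = -12 + 3/(4 - 12) = -12 + 3/(-8) = -12 - ⅛*3 = -12 - 3/8 = -99/8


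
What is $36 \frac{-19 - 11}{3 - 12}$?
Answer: $120$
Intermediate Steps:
$36 \frac{-19 - 11}{3 - 12} = 36 \left(- \frac{30}{-9}\right) = 36 \left(\left(-30\right) \left(- \frac{1}{9}\right)\right) = 36 \cdot \frac{10}{3} = 120$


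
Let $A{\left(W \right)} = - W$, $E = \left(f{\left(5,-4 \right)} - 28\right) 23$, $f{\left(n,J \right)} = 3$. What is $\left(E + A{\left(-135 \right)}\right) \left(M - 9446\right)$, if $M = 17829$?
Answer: $-3688520$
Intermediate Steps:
$E = -575$ ($E = \left(3 - 28\right) 23 = \left(-25\right) 23 = -575$)
$\left(E + A{\left(-135 \right)}\right) \left(M - 9446\right) = \left(-575 - -135\right) \left(17829 - 9446\right) = \left(-575 + 135\right) 8383 = \left(-440\right) 8383 = -3688520$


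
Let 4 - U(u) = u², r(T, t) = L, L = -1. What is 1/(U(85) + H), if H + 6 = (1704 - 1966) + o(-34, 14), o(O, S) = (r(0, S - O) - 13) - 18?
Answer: -1/7521 ≈ -0.00013296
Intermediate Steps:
r(T, t) = -1
o(O, S) = -32 (o(O, S) = (-1 - 13) - 18 = -14 - 18 = -32)
U(u) = 4 - u²
H = -300 (H = -6 + ((1704 - 1966) - 32) = -6 + (-262 - 32) = -6 - 294 = -300)
1/(U(85) + H) = 1/((4 - 1*85²) - 300) = 1/((4 - 1*7225) - 300) = 1/((4 - 7225) - 300) = 1/(-7221 - 300) = 1/(-7521) = -1/7521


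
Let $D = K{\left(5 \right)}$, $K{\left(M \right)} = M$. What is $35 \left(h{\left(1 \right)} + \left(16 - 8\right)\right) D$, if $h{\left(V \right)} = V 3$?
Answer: $1925$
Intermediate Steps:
$h{\left(V \right)} = 3 V$
$D = 5$
$35 \left(h{\left(1 \right)} + \left(16 - 8\right)\right) D = 35 \left(3 \cdot 1 + \left(16 - 8\right)\right) 5 = 35 \left(3 + 8\right) 5 = 35 \cdot 11 \cdot 5 = 385 \cdot 5 = 1925$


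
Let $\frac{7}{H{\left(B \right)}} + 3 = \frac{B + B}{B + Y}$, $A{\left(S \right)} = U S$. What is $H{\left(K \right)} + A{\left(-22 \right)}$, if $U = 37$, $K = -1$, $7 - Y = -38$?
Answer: $- \frac{54692}{67} \approx -816.3$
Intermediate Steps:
$Y = 45$ ($Y = 7 - -38 = 7 + 38 = 45$)
$A{\left(S \right)} = 37 S$
$H{\left(B \right)} = \frac{7}{-3 + \frac{2 B}{45 + B}}$ ($H{\left(B \right)} = \frac{7}{-3 + \frac{B + B}{B + 45}} = \frac{7}{-3 + \frac{2 B}{45 + B}}$)
$H{\left(K \right)} + A{\left(-22 \right)} = \frac{7 \left(-45 - -1\right)}{135 - 1} + 37 \left(-22\right) = \frac{7 \left(-45 + 1\right)}{134} - 814 = 7 \cdot \frac{1}{134} \left(-44\right) - 814 = - \frac{154}{67} - 814 = - \frac{54692}{67}$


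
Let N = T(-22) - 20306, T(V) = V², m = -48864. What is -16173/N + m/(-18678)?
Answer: 19252447/5609626 ≈ 3.4320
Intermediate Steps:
N = -19822 (N = (-22)² - 20306 = 484 - 20306 = -19822)
-16173/N + m/(-18678) = -16173/(-19822) - 48864/(-18678) = -16173*(-1/19822) - 48864*(-1/18678) = 16173/19822 + 8144/3113 = 19252447/5609626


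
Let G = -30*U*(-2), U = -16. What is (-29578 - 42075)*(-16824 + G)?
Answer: 1274276952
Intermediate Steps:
G = -960 (G = -30*(-16)*(-2) = 480*(-2) = -960)
(-29578 - 42075)*(-16824 + G) = (-29578 - 42075)*(-16824 - 960) = -71653*(-17784) = 1274276952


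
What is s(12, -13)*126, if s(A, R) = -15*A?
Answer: -22680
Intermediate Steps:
s(12, -13)*126 = -15*12*126 = -180*126 = -22680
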